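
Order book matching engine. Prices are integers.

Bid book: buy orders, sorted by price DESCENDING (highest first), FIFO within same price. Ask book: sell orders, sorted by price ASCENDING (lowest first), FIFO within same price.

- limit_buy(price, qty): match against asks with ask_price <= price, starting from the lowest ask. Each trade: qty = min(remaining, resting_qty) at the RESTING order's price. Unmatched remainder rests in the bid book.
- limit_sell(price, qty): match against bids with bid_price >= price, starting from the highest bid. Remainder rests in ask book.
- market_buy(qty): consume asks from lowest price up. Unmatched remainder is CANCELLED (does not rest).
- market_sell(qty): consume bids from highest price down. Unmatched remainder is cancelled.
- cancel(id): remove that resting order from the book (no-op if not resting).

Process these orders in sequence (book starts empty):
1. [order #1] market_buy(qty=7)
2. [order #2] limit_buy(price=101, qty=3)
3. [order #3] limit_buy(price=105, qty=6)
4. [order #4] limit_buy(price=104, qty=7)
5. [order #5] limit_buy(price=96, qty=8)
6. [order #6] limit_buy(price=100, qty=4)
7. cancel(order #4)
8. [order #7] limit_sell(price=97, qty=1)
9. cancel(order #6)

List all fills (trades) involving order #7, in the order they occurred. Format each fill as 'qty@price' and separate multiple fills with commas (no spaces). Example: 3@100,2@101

After op 1 [order #1] market_buy(qty=7): fills=none; bids=[-] asks=[-]
After op 2 [order #2] limit_buy(price=101, qty=3): fills=none; bids=[#2:3@101] asks=[-]
After op 3 [order #3] limit_buy(price=105, qty=6): fills=none; bids=[#3:6@105 #2:3@101] asks=[-]
After op 4 [order #4] limit_buy(price=104, qty=7): fills=none; bids=[#3:6@105 #4:7@104 #2:3@101] asks=[-]
After op 5 [order #5] limit_buy(price=96, qty=8): fills=none; bids=[#3:6@105 #4:7@104 #2:3@101 #5:8@96] asks=[-]
After op 6 [order #6] limit_buy(price=100, qty=4): fills=none; bids=[#3:6@105 #4:7@104 #2:3@101 #6:4@100 #5:8@96] asks=[-]
After op 7 cancel(order #4): fills=none; bids=[#3:6@105 #2:3@101 #6:4@100 #5:8@96] asks=[-]
After op 8 [order #7] limit_sell(price=97, qty=1): fills=#3x#7:1@105; bids=[#3:5@105 #2:3@101 #6:4@100 #5:8@96] asks=[-]
After op 9 cancel(order #6): fills=none; bids=[#3:5@105 #2:3@101 #5:8@96] asks=[-]

Answer: 1@105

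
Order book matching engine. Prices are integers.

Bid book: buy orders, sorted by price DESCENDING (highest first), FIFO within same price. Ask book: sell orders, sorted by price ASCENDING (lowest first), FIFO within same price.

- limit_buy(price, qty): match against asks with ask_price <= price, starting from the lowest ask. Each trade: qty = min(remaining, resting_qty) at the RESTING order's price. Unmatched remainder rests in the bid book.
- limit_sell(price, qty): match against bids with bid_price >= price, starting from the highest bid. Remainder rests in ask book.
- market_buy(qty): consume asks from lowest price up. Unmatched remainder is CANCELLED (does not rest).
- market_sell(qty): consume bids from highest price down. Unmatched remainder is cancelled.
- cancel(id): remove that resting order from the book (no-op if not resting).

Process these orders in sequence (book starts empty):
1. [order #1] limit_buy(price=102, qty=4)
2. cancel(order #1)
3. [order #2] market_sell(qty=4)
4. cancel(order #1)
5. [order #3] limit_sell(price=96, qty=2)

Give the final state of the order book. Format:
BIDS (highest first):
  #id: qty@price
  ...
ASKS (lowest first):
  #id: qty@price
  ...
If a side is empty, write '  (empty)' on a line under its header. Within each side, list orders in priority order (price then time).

Answer: BIDS (highest first):
  (empty)
ASKS (lowest first):
  #3: 2@96

Derivation:
After op 1 [order #1] limit_buy(price=102, qty=4): fills=none; bids=[#1:4@102] asks=[-]
After op 2 cancel(order #1): fills=none; bids=[-] asks=[-]
After op 3 [order #2] market_sell(qty=4): fills=none; bids=[-] asks=[-]
After op 4 cancel(order #1): fills=none; bids=[-] asks=[-]
After op 5 [order #3] limit_sell(price=96, qty=2): fills=none; bids=[-] asks=[#3:2@96]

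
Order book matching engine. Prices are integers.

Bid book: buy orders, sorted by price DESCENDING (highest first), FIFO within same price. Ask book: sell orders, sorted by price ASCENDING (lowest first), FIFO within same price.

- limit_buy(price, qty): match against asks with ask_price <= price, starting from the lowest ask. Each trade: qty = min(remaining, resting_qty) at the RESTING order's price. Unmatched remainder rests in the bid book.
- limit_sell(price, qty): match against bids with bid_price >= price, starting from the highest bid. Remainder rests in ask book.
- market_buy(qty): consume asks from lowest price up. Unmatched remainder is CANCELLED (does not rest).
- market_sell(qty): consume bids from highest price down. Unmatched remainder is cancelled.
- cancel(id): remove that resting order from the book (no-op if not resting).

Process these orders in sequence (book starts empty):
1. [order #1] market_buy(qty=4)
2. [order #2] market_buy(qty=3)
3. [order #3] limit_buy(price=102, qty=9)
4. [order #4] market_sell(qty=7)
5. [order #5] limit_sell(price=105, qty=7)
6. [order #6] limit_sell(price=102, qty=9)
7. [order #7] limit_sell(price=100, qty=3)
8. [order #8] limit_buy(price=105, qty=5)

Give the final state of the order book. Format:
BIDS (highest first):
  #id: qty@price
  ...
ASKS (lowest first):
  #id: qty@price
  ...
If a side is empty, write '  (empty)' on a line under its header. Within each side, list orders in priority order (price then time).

After op 1 [order #1] market_buy(qty=4): fills=none; bids=[-] asks=[-]
After op 2 [order #2] market_buy(qty=3): fills=none; bids=[-] asks=[-]
After op 3 [order #3] limit_buy(price=102, qty=9): fills=none; bids=[#3:9@102] asks=[-]
After op 4 [order #4] market_sell(qty=7): fills=#3x#4:7@102; bids=[#3:2@102] asks=[-]
After op 5 [order #5] limit_sell(price=105, qty=7): fills=none; bids=[#3:2@102] asks=[#5:7@105]
After op 6 [order #6] limit_sell(price=102, qty=9): fills=#3x#6:2@102; bids=[-] asks=[#6:7@102 #5:7@105]
After op 7 [order #7] limit_sell(price=100, qty=3): fills=none; bids=[-] asks=[#7:3@100 #6:7@102 #5:7@105]
After op 8 [order #8] limit_buy(price=105, qty=5): fills=#8x#7:3@100 #8x#6:2@102; bids=[-] asks=[#6:5@102 #5:7@105]

Answer: BIDS (highest first):
  (empty)
ASKS (lowest first):
  #6: 5@102
  #5: 7@105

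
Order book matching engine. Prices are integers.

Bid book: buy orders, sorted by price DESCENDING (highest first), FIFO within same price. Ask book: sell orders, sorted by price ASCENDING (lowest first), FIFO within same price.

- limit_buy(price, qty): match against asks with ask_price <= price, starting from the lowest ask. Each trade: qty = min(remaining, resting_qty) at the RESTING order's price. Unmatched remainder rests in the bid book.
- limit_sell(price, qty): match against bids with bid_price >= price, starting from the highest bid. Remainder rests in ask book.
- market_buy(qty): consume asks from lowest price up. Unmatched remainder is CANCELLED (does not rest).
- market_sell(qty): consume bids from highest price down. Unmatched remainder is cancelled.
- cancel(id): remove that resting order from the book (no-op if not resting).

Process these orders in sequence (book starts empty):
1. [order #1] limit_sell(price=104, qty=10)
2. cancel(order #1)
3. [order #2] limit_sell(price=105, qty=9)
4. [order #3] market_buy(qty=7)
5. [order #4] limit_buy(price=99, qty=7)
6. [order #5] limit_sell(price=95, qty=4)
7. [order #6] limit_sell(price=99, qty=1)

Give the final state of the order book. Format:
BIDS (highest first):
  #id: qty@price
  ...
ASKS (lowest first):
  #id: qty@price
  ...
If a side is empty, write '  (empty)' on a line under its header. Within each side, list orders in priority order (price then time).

After op 1 [order #1] limit_sell(price=104, qty=10): fills=none; bids=[-] asks=[#1:10@104]
After op 2 cancel(order #1): fills=none; bids=[-] asks=[-]
After op 3 [order #2] limit_sell(price=105, qty=9): fills=none; bids=[-] asks=[#2:9@105]
After op 4 [order #3] market_buy(qty=7): fills=#3x#2:7@105; bids=[-] asks=[#2:2@105]
After op 5 [order #4] limit_buy(price=99, qty=7): fills=none; bids=[#4:7@99] asks=[#2:2@105]
After op 6 [order #5] limit_sell(price=95, qty=4): fills=#4x#5:4@99; bids=[#4:3@99] asks=[#2:2@105]
After op 7 [order #6] limit_sell(price=99, qty=1): fills=#4x#6:1@99; bids=[#4:2@99] asks=[#2:2@105]

Answer: BIDS (highest first):
  #4: 2@99
ASKS (lowest first):
  #2: 2@105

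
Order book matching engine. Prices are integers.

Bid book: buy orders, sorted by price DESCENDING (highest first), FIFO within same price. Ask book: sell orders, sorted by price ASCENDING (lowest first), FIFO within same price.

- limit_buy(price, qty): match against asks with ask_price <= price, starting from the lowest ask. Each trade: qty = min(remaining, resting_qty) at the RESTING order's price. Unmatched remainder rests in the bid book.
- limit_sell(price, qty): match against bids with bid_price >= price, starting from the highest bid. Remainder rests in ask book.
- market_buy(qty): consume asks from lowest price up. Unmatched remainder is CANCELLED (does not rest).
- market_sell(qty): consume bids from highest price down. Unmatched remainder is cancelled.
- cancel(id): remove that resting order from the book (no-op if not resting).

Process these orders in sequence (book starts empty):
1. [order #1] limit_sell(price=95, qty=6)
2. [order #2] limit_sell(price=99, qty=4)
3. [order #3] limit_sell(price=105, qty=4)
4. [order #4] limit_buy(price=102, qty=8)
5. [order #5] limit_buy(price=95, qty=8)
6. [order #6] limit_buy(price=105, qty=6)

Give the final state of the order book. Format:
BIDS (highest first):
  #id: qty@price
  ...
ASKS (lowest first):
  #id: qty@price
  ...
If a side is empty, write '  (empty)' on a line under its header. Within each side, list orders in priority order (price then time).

After op 1 [order #1] limit_sell(price=95, qty=6): fills=none; bids=[-] asks=[#1:6@95]
After op 2 [order #2] limit_sell(price=99, qty=4): fills=none; bids=[-] asks=[#1:6@95 #2:4@99]
After op 3 [order #3] limit_sell(price=105, qty=4): fills=none; bids=[-] asks=[#1:6@95 #2:4@99 #3:4@105]
After op 4 [order #4] limit_buy(price=102, qty=8): fills=#4x#1:6@95 #4x#2:2@99; bids=[-] asks=[#2:2@99 #3:4@105]
After op 5 [order #5] limit_buy(price=95, qty=8): fills=none; bids=[#5:8@95] asks=[#2:2@99 #3:4@105]
After op 6 [order #6] limit_buy(price=105, qty=6): fills=#6x#2:2@99 #6x#3:4@105; bids=[#5:8@95] asks=[-]

Answer: BIDS (highest first):
  #5: 8@95
ASKS (lowest first):
  (empty)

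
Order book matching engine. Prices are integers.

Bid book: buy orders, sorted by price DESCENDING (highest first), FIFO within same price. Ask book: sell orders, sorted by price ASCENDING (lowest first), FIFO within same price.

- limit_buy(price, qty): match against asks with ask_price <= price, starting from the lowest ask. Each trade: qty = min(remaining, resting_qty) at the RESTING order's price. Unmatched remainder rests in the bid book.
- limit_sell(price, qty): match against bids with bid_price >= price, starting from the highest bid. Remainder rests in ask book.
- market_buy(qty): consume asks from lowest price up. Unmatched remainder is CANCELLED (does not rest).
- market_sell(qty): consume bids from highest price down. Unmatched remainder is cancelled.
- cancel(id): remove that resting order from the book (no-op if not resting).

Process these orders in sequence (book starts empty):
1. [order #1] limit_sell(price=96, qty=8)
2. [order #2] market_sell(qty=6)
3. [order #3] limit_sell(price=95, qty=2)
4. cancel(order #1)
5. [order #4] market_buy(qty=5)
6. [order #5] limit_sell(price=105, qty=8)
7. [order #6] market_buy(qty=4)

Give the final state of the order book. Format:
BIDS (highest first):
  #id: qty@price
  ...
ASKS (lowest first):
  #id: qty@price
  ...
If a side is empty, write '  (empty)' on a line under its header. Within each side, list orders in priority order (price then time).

After op 1 [order #1] limit_sell(price=96, qty=8): fills=none; bids=[-] asks=[#1:8@96]
After op 2 [order #2] market_sell(qty=6): fills=none; bids=[-] asks=[#1:8@96]
After op 3 [order #3] limit_sell(price=95, qty=2): fills=none; bids=[-] asks=[#3:2@95 #1:8@96]
After op 4 cancel(order #1): fills=none; bids=[-] asks=[#3:2@95]
After op 5 [order #4] market_buy(qty=5): fills=#4x#3:2@95; bids=[-] asks=[-]
After op 6 [order #5] limit_sell(price=105, qty=8): fills=none; bids=[-] asks=[#5:8@105]
After op 7 [order #6] market_buy(qty=4): fills=#6x#5:4@105; bids=[-] asks=[#5:4@105]

Answer: BIDS (highest first):
  (empty)
ASKS (lowest first):
  #5: 4@105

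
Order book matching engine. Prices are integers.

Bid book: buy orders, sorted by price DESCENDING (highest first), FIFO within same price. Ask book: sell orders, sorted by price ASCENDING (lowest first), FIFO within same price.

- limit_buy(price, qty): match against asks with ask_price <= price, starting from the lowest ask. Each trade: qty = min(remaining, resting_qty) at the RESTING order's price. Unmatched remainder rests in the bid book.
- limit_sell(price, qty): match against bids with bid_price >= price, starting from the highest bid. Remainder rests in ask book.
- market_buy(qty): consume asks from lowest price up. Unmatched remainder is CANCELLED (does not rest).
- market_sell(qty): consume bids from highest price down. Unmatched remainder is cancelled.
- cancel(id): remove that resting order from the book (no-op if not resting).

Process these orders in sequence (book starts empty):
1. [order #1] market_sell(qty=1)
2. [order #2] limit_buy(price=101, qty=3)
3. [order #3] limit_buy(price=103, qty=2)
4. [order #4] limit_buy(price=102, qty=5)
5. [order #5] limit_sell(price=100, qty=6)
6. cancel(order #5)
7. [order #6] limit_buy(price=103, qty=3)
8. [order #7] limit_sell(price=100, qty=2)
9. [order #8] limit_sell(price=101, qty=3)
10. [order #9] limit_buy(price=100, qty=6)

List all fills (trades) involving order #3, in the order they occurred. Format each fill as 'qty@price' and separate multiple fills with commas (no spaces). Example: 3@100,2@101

Answer: 2@103

Derivation:
After op 1 [order #1] market_sell(qty=1): fills=none; bids=[-] asks=[-]
After op 2 [order #2] limit_buy(price=101, qty=3): fills=none; bids=[#2:3@101] asks=[-]
After op 3 [order #3] limit_buy(price=103, qty=2): fills=none; bids=[#3:2@103 #2:3@101] asks=[-]
After op 4 [order #4] limit_buy(price=102, qty=5): fills=none; bids=[#3:2@103 #4:5@102 #2:3@101] asks=[-]
After op 5 [order #5] limit_sell(price=100, qty=6): fills=#3x#5:2@103 #4x#5:4@102; bids=[#4:1@102 #2:3@101] asks=[-]
After op 6 cancel(order #5): fills=none; bids=[#4:1@102 #2:3@101] asks=[-]
After op 7 [order #6] limit_buy(price=103, qty=3): fills=none; bids=[#6:3@103 #4:1@102 #2:3@101] asks=[-]
After op 8 [order #7] limit_sell(price=100, qty=2): fills=#6x#7:2@103; bids=[#6:1@103 #4:1@102 #2:3@101] asks=[-]
After op 9 [order #8] limit_sell(price=101, qty=3): fills=#6x#8:1@103 #4x#8:1@102 #2x#8:1@101; bids=[#2:2@101] asks=[-]
After op 10 [order #9] limit_buy(price=100, qty=6): fills=none; bids=[#2:2@101 #9:6@100] asks=[-]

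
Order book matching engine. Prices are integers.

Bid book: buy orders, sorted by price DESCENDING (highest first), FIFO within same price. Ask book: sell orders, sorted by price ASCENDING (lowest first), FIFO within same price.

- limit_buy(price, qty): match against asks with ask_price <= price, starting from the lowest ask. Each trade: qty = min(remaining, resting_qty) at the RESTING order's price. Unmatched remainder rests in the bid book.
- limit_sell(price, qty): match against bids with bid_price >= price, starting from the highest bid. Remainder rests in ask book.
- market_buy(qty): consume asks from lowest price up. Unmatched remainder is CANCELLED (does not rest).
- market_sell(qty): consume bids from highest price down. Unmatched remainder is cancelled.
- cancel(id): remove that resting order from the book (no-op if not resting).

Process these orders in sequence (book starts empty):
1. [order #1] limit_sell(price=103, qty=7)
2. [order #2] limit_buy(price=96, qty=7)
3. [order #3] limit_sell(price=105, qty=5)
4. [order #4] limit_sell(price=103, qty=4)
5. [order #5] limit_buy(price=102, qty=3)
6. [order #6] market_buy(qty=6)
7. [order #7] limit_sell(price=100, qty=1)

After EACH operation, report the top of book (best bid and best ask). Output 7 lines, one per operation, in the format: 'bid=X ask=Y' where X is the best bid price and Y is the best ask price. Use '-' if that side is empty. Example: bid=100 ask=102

After op 1 [order #1] limit_sell(price=103, qty=7): fills=none; bids=[-] asks=[#1:7@103]
After op 2 [order #2] limit_buy(price=96, qty=7): fills=none; bids=[#2:7@96] asks=[#1:7@103]
After op 3 [order #3] limit_sell(price=105, qty=5): fills=none; bids=[#2:7@96] asks=[#1:7@103 #3:5@105]
After op 4 [order #4] limit_sell(price=103, qty=4): fills=none; bids=[#2:7@96] asks=[#1:7@103 #4:4@103 #3:5@105]
After op 5 [order #5] limit_buy(price=102, qty=3): fills=none; bids=[#5:3@102 #2:7@96] asks=[#1:7@103 #4:4@103 #3:5@105]
After op 6 [order #6] market_buy(qty=6): fills=#6x#1:6@103; bids=[#5:3@102 #2:7@96] asks=[#1:1@103 #4:4@103 #3:5@105]
After op 7 [order #7] limit_sell(price=100, qty=1): fills=#5x#7:1@102; bids=[#5:2@102 #2:7@96] asks=[#1:1@103 #4:4@103 #3:5@105]

Answer: bid=- ask=103
bid=96 ask=103
bid=96 ask=103
bid=96 ask=103
bid=102 ask=103
bid=102 ask=103
bid=102 ask=103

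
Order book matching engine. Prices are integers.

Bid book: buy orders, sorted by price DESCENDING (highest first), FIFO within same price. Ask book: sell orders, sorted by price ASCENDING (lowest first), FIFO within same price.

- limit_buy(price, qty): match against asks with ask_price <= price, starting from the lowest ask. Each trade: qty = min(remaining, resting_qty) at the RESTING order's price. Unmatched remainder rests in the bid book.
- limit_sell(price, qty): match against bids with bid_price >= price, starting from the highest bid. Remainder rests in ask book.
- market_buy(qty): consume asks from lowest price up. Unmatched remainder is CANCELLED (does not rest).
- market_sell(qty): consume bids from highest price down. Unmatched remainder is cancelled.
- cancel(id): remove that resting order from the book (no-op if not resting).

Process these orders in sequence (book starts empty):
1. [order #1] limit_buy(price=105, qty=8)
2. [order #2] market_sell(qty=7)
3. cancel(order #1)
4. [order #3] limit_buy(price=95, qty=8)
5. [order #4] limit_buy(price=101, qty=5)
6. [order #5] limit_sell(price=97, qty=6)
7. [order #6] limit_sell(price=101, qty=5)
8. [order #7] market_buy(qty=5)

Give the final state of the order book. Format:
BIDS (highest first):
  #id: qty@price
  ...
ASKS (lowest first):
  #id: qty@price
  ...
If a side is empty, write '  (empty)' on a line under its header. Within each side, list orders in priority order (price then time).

After op 1 [order #1] limit_buy(price=105, qty=8): fills=none; bids=[#1:8@105] asks=[-]
After op 2 [order #2] market_sell(qty=7): fills=#1x#2:7@105; bids=[#1:1@105] asks=[-]
After op 3 cancel(order #1): fills=none; bids=[-] asks=[-]
After op 4 [order #3] limit_buy(price=95, qty=8): fills=none; bids=[#3:8@95] asks=[-]
After op 5 [order #4] limit_buy(price=101, qty=5): fills=none; bids=[#4:5@101 #3:8@95] asks=[-]
After op 6 [order #5] limit_sell(price=97, qty=6): fills=#4x#5:5@101; bids=[#3:8@95] asks=[#5:1@97]
After op 7 [order #6] limit_sell(price=101, qty=5): fills=none; bids=[#3:8@95] asks=[#5:1@97 #6:5@101]
After op 8 [order #7] market_buy(qty=5): fills=#7x#5:1@97 #7x#6:4@101; bids=[#3:8@95] asks=[#6:1@101]

Answer: BIDS (highest first):
  #3: 8@95
ASKS (lowest first):
  #6: 1@101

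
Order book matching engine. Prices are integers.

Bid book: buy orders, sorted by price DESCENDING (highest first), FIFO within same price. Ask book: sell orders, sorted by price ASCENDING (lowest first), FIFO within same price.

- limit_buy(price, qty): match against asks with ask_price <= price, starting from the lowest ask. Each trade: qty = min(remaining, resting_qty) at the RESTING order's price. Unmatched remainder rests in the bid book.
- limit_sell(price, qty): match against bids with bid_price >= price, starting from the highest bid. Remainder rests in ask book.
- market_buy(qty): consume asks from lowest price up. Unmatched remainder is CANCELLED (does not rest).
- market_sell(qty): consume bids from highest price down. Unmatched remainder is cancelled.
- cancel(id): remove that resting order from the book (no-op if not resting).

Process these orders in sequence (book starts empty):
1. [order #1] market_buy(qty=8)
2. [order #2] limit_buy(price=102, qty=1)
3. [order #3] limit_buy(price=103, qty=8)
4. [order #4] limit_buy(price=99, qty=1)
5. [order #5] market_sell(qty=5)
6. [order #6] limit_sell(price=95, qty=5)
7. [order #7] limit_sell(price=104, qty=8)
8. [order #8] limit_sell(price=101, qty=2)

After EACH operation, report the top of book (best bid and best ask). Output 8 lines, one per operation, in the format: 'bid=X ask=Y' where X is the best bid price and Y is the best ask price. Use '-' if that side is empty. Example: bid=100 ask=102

After op 1 [order #1] market_buy(qty=8): fills=none; bids=[-] asks=[-]
After op 2 [order #2] limit_buy(price=102, qty=1): fills=none; bids=[#2:1@102] asks=[-]
After op 3 [order #3] limit_buy(price=103, qty=8): fills=none; bids=[#3:8@103 #2:1@102] asks=[-]
After op 4 [order #4] limit_buy(price=99, qty=1): fills=none; bids=[#3:8@103 #2:1@102 #4:1@99] asks=[-]
After op 5 [order #5] market_sell(qty=5): fills=#3x#5:5@103; bids=[#3:3@103 #2:1@102 #4:1@99] asks=[-]
After op 6 [order #6] limit_sell(price=95, qty=5): fills=#3x#6:3@103 #2x#6:1@102 #4x#6:1@99; bids=[-] asks=[-]
After op 7 [order #7] limit_sell(price=104, qty=8): fills=none; bids=[-] asks=[#7:8@104]
After op 8 [order #8] limit_sell(price=101, qty=2): fills=none; bids=[-] asks=[#8:2@101 #7:8@104]

Answer: bid=- ask=-
bid=102 ask=-
bid=103 ask=-
bid=103 ask=-
bid=103 ask=-
bid=- ask=-
bid=- ask=104
bid=- ask=101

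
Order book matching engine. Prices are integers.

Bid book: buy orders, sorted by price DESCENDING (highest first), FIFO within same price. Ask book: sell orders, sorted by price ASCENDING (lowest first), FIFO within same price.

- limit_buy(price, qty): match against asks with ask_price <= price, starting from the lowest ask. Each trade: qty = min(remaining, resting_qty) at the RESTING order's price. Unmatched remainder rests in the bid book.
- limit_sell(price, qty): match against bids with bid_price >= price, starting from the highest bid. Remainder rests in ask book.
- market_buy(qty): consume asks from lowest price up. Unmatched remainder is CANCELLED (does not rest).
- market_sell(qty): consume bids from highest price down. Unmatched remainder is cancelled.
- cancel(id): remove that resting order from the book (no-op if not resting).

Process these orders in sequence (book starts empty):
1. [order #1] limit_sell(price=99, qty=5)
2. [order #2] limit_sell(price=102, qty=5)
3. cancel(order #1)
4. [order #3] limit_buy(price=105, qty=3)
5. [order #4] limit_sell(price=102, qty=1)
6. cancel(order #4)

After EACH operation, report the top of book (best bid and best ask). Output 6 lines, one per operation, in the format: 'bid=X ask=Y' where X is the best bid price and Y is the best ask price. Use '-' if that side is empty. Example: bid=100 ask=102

After op 1 [order #1] limit_sell(price=99, qty=5): fills=none; bids=[-] asks=[#1:5@99]
After op 2 [order #2] limit_sell(price=102, qty=5): fills=none; bids=[-] asks=[#1:5@99 #2:5@102]
After op 3 cancel(order #1): fills=none; bids=[-] asks=[#2:5@102]
After op 4 [order #3] limit_buy(price=105, qty=3): fills=#3x#2:3@102; bids=[-] asks=[#2:2@102]
After op 5 [order #4] limit_sell(price=102, qty=1): fills=none; bids=[-] asks=[#2:2@102 #4:1@102]
After op 6 cancel(order #4): fills=none; bids=[-] asks=[#2:2@102]

Answer: bid=- ask=99
bid=- ask=99
bid=- ask=102
bid=- ask=102
bid=- ask=102
bid=- ask=102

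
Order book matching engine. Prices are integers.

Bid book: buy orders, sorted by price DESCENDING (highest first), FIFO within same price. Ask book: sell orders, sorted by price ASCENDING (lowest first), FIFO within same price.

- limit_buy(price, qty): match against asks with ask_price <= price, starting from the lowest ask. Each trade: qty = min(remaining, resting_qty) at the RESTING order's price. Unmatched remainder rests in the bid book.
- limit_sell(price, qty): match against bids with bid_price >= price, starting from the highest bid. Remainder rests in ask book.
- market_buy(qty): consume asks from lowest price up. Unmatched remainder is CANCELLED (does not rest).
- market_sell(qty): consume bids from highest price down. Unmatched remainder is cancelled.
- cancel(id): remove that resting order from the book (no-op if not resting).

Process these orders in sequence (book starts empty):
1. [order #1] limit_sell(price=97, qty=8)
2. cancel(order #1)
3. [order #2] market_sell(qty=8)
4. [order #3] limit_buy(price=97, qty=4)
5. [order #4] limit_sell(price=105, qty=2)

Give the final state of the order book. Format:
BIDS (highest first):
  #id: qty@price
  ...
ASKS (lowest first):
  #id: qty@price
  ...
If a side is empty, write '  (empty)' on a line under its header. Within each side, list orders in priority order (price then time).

After op 1 [order #1] limit_sell(price=97, qty=8): fills=none; bids=[-] asks=[#1:8@97]
After op 2 cancel(order #1): fills=none; bids=[-] asks=[-]
After op 3 [order #2] market_sell(qty=8): fills=none; bids=[-] asks=[-]
After op 4 [order #3] limit_buy(price=97, qty=4): fills=none; bids=[#3:4@97] asks=[-]
After op 5 [order #4] limit_sell(price=105, qty=2): fills=none; bids=[#3:4@97] asks=[#4:2@105]

Answer: BIDS (highest first):
  #3: 4@97
ASKS (lowest first):
  #4: 2@105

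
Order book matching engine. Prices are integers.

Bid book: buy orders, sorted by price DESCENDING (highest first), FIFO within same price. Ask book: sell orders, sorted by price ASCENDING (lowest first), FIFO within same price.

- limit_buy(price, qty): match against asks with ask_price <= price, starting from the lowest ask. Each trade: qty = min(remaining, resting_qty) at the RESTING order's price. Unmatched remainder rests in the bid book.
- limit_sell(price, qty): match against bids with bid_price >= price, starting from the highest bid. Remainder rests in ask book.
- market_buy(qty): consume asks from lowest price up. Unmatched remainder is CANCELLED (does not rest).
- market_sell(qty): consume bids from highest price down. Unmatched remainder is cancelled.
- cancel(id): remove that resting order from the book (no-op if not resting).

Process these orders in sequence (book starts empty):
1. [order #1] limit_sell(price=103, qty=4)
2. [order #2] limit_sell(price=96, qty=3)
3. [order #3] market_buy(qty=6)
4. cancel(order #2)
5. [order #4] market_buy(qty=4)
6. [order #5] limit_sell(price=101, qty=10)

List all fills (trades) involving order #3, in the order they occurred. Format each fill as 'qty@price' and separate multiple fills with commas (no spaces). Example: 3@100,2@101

After op 1 [order #1] limit_sell(price=103, qty=4): fills=none; bids=[-] asks=[#1:4@103]
After op 2 [order #2] limit_sell(price=96, qty=3): fills=none; bids=[-] asks=[#2:3@96 #1:4@103]
After op 3 [order #3] market_buy(qty=6): fills=#3x#2:3@96 #3x#1:3@103; bids=[-] asks=[#1:1@103]
After op 4 cancel(order #2): fills=none; bids=[-] asks=[#1:1@103]
After op 5 [order #4] market_buy(qty=4): fills=#4x#1:1@103; bids=[-] asks=[-]
After op 6 [order #5] limit_sell(price=101, qty=10): fills=none; bids=[-] asks=[#5:10@101]

Answer: 3@96,3@103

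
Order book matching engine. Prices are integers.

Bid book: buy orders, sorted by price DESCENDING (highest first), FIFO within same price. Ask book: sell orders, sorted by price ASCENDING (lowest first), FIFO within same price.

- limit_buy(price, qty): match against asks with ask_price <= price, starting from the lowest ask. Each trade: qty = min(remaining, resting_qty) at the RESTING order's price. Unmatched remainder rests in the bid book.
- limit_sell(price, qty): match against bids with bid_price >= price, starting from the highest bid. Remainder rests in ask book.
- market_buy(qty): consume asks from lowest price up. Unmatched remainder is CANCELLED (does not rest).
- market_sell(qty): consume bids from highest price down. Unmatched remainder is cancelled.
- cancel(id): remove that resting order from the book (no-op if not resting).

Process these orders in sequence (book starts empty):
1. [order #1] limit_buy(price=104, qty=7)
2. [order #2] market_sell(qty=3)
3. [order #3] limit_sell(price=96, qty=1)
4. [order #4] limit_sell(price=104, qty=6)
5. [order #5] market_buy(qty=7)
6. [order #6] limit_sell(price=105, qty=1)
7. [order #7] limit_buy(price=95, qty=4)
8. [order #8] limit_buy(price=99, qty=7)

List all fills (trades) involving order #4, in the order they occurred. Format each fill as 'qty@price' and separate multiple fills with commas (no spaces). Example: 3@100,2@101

After op 1 [order #1] limit_buy(price=104, qty=7): fills=none; bids=[#1:7@104] asks=[-]
After op 2 [order #2] market_sell(qty=3): fills=#1x#2:3@104; bids=[#1:4@104] asks=[-]
After op 3 [order #3] limit_sell(price=96, qty=1): fills=#1x#3:1@104; bids=[#1:3@104] asks=[-]
After op 4 [order #4] limit_sell(price=104, qty=6): fills=#1x#4:3@104; bids=[-] asks=[#4:3@104]
After op 5 [order #5] market_buy(qty=7): fills=#5x#4:3@104; bids=[-] asks=[-]
After op 6 [order #6] limit_sell(price=105, qty=1): fills=none; bids=[-] asks=[#6:1@105]
After op 7 [order #7] limit_buy(price=95, qty=4): fills=none; bids=[#7:4@95] asks=[#6:1@105]
After op 8 [order #8] limit_buy(price=99, qty=7): fills=none; bids=[#8:7@99 #7:4@95] asks=[#6:1@105]

Answer: 3@104,3@104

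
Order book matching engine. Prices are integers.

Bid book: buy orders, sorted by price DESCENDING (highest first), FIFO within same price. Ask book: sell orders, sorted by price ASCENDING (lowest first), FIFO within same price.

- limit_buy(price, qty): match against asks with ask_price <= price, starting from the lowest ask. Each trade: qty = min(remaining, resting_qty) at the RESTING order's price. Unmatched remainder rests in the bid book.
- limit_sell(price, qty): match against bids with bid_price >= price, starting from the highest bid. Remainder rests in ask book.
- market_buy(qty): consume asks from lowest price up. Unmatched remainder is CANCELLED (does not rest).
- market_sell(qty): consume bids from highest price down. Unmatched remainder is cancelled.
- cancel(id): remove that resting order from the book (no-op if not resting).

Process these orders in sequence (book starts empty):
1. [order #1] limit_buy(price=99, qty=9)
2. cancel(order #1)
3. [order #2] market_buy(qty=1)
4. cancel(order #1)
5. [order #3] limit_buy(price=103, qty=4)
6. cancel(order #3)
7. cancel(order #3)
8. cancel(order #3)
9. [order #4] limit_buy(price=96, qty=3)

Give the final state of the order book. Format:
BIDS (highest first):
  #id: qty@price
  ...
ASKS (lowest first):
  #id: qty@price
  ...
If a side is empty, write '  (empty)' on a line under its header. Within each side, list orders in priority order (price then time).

Answer: BIDS (highest first):
  #4: 3@96
ASKS (lowest first):
  (empty)

Derivation:
After op 1 [order #1] limit_buy(price=99, qty=9): fills=none; bids=[#1:9@99] asks=[-]
After op 2 cancel(order #1): fills=none; bids=[-] asks=[-]
After op 3 [order #2] market_buy(qty=1): fills=none; bids=[-] asks=[-]
After op 4 cancel(order #1): fills=none; bids=[-] asks=[-]
After op 5 [order #3] limit_buy(price=103, qty=4): fills=none; bids=[#3:4@103] asks=[-]
After op 6 cancel(order #3): fills=none; bids=[-] asks=[-]
After op 7 cancel(order #3): fills=none; bids=[-] asks=[-]
After op 8 cancel(order #3): fills=none; bids=[-] asks=[-]
After op 9 [order #4] limit_buy(price=96, qty=3): fills=none; bids=[#4:3@96] asks=[-]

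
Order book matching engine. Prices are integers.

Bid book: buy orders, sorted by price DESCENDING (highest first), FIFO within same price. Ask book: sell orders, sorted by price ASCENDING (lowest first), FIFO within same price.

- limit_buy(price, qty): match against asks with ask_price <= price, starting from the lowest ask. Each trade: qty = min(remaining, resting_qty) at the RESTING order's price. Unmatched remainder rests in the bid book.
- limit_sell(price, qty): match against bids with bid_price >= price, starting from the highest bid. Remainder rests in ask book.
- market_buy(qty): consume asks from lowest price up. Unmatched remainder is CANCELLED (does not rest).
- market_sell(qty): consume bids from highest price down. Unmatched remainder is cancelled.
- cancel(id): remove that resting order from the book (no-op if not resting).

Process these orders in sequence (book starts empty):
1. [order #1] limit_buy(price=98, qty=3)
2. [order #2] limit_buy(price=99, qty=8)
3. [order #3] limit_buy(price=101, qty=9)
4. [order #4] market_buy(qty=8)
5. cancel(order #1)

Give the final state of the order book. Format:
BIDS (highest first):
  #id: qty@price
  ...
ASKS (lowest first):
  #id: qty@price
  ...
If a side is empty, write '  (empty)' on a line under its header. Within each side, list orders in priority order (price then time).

After op 1 [order #1] limit_buy(price=98, qty=3): fills=none; bids=[#1:3@98] asks=[-]
After op 2 [order #2] limit_buy(price=99, qty=8): fills=none; bids=[#2:8@99 #1:3@98] asks=[-]
After op 3 [order #3] limit_buy(price=101, qty=9): fills=none; bids=[#3:9@101 #2:8@99 #1:3@98] asks=[-]
After op 4 [order #4] market_buy(qty=8): fills=none; bids=[#3:9@101 #2:8@99 #1:3@98] asks=[-]
After op 5 cancel(order #1): fills=none; bids=[#3:9@101 #2:8@99] asks=[-]

Answer: BIDS (highest first):
  #3: 9@101
  #2: 8@99
ASKS (lowest first):
  (empty)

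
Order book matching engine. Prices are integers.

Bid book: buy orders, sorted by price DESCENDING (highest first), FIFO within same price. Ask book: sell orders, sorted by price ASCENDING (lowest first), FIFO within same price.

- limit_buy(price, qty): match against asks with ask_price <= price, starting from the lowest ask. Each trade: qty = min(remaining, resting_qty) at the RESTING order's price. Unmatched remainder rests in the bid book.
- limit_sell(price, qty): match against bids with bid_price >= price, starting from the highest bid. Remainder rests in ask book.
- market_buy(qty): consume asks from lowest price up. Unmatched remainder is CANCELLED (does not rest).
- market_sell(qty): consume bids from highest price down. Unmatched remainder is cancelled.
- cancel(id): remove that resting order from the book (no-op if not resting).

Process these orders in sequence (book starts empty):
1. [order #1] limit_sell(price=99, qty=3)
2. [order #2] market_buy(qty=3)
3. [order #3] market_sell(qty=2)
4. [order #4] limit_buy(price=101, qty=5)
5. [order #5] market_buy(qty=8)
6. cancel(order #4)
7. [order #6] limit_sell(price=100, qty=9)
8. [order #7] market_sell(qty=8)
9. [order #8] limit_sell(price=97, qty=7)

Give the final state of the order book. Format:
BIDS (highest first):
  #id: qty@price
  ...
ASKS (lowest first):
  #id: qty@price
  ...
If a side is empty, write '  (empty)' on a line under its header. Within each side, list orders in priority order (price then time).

Answer: BIDS (highest first):
  (empty)
ASKS (lowest first):
  #8: 7@97
  #6: 9@100

Derivation:
After op 1 [order #1] limit_sell(price=99, qty=3): fills=none; bids=[-] asks=[#1:3@99]
After op 2 [order #2] market_buy(qty=3): fills=#2x#1:3@99; bids=[-] asks=[-]
After op 3 [order #3] market_sell(qty=2): fills=none; bids=[-] asks=[-]
After op 4 [order #4] limit_buy(price=101, qty=5): fills=none; bids=[#4:5@101] asks=[-]
After op 5 [order #5] market_buy(qty=8): fills=none; bids=[#4:5@101] asks=[-]
After op 6 cancel(order #4): fills=none; bids=[-] asks=[-]
After op 7 [order #6] limit_sell(price=100, qty=9): fills=none; bids=[-] asks=[#6:9@100]
After op 8 [order #7] market_sell(qty=8): fills=none; bids=[-] asks=[#6:9@100]
After op 9 [order #8] limit_sell(price=97, qty=7): fills=none; bids=[-] asks=[#8:7@97 #6:9@100]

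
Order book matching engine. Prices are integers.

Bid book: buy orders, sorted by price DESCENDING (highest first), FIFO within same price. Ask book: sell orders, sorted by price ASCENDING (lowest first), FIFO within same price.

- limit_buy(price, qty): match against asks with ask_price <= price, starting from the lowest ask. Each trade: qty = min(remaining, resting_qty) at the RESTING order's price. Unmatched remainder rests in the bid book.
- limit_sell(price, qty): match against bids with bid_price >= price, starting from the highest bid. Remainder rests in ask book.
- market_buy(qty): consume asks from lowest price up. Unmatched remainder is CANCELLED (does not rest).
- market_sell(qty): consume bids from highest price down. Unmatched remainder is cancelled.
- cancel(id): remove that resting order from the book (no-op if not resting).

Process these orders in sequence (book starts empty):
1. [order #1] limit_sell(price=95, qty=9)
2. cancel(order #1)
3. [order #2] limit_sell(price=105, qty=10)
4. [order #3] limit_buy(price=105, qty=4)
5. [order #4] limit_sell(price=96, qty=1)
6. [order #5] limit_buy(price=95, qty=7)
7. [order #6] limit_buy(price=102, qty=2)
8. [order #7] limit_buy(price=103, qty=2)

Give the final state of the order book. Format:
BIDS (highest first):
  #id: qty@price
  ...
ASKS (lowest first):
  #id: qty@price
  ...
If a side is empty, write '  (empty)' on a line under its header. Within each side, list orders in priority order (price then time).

Answer: BIDS (highest first):
  #7: 2@103
  #6: 1@102
  #5: 7@95
ASKS (lowest first):
  #2: 6@105

Derivation:
After op 1 [order #1] limit_sell(price=95, qty=9): fills=none; bids=[-] asks=[#1:9@95]
After op 2 cancel(order #1): fills=none; bids=[-] asks=[-]
After op 3 [order #2] limit_sell(price=105, qty=10): fills=none; bids=[-] asks=[#2:10@105]
After op 4 [order #3] limit_buy(price=105, qty=4): fills=#3x#2:4@105; bids=[-] asks=[#2:6@105]
After op 5 [order #4] limit_sell(price=96, qty=1): fills=none; bids=[-] asks=[#4:1@96 #2:6@105]
After op 6 [order #5] limit_buy(price=95, qty=7): fills=none; bids=[#5:7@95] asks=[#4:1@96 #2:6@105]
After op 7 [order #6] limit_buy(price=102, qty=2): fills=#6x#4:1@96; bids=[#6:1@102 #5:7@95] asks=[#2:6@105]
After op 8 [order #7] limit_buy(price=103, qty=2): fills=none; bids=[#7:2@103 #6:1@102 #5:7@95] asks=[#2:6@105]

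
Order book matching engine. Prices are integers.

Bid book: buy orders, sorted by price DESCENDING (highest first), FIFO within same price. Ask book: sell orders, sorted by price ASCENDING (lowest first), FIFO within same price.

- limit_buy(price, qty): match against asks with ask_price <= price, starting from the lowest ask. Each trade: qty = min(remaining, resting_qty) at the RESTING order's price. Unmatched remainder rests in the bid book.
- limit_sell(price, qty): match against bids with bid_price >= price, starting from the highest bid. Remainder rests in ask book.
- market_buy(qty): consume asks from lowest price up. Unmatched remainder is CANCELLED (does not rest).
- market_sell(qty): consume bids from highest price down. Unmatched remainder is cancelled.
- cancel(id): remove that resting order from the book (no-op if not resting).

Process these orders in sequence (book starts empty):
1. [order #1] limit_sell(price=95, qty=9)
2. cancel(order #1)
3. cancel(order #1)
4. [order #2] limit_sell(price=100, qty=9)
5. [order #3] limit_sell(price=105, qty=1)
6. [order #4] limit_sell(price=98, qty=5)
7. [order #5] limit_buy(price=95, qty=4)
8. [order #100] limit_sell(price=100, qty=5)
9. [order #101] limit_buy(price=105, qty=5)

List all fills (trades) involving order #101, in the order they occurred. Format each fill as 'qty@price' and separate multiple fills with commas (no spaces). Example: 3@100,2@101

Answer: 5@98

Derivation:
After op 1 [order #1] limit_sell(price=95, qty=9): fills=none; bids=[-] asks=[#1:9@95]
After op 2 cancel(order #1): fills=none; bids=[-] asks=[-]
After op 3 cancel(order #1): fills=none; bids=[-] asks=[-]
After op 4 [order #2] limit_sell(price=100, qty=9): fills=none; bids=[-] asks=[#2:9@100]
After op 5 [order #3] limit_sell(price=105, qty=1): fills=none; bids=[-] asks=[#2:9@100 #3:1@105]
After op 6 [order #4] limit_sell(price=98, qty=5): fills=none; bids=[-] asks=[#4:5@98 #2:9@100 #3:1@105]
After op 7 [order #5] limit_buy(price=95, qty=4): fills=none; bids=[#5:4@95] asks=[#4:5@98 #2:9@100 #3:1@105]
After op 8 [order #100] limit_sell(price=100, qty=5): fills=none; bids=[#5:4@95] asks=[#4:5@98 #2:9@100 #100:5@100 #3:1@105]
After op 9 [order #101] limit_buy(price=105, qty=5): fills=#101x#4:5@98; bids=[#5:4@95] asks=[#2:9@100 #100:5@100 #3:1@105]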